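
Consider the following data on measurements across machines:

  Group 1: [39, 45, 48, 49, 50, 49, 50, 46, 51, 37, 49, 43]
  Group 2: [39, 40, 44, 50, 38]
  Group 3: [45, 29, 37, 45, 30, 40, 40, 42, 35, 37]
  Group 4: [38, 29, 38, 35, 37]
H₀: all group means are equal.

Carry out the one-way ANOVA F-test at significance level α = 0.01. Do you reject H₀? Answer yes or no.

reject H₀: yes

Group means [46.33, 42.20, 38.00, 35.40], grand mean 41.375
SSB = Σnᵢ(x̄ᵢ−x̄)² = 590.833; SSW = ΣΣ(x−x̄ᵢ)² = 658.667
MSB = 590.833/3 = 196.9444; MSW = 658.667/28 = 23.5238
F = MSB/MSW = 8.3721
df = (3, 28)
p-value (upper-tail) = 0.00040
At α=0.01: p < α → reject H₀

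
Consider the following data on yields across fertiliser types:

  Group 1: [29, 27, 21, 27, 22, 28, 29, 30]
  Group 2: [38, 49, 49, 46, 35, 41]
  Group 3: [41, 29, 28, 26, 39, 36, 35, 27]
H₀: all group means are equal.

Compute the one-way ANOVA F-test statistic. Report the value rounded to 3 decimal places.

Group means [26.62, 43.00, 32.62], grand mean 33.273
SSB = Σnᵢ(x̄ᵢ−x̄)² = 924.614; SSW = ΣΣ(x−x̄ᵢ)² = 489.750
MSB = 924.614/2 = 462.3068; MSW = 489.750/19 = 25.7763
F = MSB/MSW = 17.9353
df = (2, 19)

test statistic = 17.935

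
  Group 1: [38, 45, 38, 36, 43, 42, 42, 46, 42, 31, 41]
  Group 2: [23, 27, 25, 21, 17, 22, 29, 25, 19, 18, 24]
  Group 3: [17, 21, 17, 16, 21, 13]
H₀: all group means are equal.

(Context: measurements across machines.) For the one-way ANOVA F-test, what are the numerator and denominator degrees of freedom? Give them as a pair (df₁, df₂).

k = 3 groups, N = 28 total
df = (k−1, N−k) = (3−1, 28−3) = (2, 25)

degrees of freedom = [2, 25]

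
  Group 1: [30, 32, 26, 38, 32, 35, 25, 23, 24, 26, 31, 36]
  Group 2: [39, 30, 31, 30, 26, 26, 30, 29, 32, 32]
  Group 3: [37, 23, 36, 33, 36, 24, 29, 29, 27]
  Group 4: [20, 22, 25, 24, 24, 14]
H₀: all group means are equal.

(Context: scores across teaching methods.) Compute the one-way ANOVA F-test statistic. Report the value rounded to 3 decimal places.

Group means [29.83, 30.50, 30.44, 21.50], grand mean 28.811
SSB = Σnᵢ(x̄ᵢ−x̄)² = 385.787; SSW = ΣΣ(x−x̄ᵢ)² = 703.889
MSB = 385.787/3 = 128.5956; MSW = 703.889/33 = 21.3300
F = MSB/MSW = 6.0289
df = (3, 33)

test statistic = 6.029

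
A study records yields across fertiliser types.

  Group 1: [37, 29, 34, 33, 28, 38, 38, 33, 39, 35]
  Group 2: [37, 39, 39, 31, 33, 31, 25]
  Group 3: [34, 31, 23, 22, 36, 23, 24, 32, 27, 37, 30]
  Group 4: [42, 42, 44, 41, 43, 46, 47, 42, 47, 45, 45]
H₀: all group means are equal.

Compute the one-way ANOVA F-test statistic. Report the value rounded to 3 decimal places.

test statistic = 23.871

Group means [34.40, 33.57, 29.00, 44.00], grand mean 35.436
SSB = Σnᵢ(x̄ᵢ−x̄)² = 1297.475; SSW = ΣΣ(x−x̄ᵢ)² = 634.114
MSB = 1297.475/3 = 432.4918; MSW = 634.114/35 = 18.1176
F = MSB/MSW = 23.8714
df = (3, 35)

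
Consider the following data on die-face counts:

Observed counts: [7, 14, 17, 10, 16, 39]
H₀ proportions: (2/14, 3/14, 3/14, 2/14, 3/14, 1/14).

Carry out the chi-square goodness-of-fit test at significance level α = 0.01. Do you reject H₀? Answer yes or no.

n = 103; E_i = n·p_i = [14.71, 22.07, 22.07, 14.71, 22.07, 7.36]
χ² = (7−14.71)²/14.71 + (14−22.07)²/22.07 + (17−22.07)²/22.07 + (10−14.71)²/14.71 + (16−22.07)²/22.07 + (39−7.36)²/7.36 = 147.4369
df = 5
p-value (upper-tail) = 0.00000
At α=0.01: p < α → reject H₀

reject H₀: yes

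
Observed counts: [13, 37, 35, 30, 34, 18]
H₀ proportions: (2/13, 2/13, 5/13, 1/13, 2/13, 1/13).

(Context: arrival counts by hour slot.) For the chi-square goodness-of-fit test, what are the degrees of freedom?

df = k − 1 = 6 − 1 = 5

degrees of freedom = 5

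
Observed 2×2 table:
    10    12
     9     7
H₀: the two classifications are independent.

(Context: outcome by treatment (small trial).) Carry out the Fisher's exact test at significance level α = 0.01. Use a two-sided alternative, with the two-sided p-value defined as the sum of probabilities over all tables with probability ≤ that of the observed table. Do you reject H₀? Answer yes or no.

reject H₀: no

Margins: r₁=22, r₂=16, c₁=19, c₂=19, n=38
p_obs = C(22,10)·C(16,9)/C(38,19); sum pmf over tables with pmf ≤ p_obs
p-value (two-sided) = 0.74314
At α=0.01: p ≥ α → fail to reject H₀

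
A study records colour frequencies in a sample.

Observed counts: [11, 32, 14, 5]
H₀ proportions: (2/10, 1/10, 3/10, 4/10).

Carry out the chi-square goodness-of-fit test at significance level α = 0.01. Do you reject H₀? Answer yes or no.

n = 62; E_i = n·p_i = [12.40, 6.20, 18.60, 24.80]
χ² = (11−12.40)²/12.40 + (32−6.20)²/6.20 + (14−18.60)²/18.60 + (5−24.80)²/24.80 = 124.4651
df = 3
p-value (upper-tail) = 0.00000
At α=0.01: p < α → reject H₀

reject H₀: yes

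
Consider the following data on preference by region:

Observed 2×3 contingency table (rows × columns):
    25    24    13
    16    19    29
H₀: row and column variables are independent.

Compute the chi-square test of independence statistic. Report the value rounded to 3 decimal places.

test statistic = 8.623

Row totals [62, 64], col totals [41, 43, 42], n=126
χ² = (25−20.17)²/20.17 + (24−21.16)²/21.16 + (13−20.67)²/20.67 + (16−20.83)²/20.83 + (19−21.84)²/21.84 + (29−21.33)²/21.33 = 8.6227
df = 2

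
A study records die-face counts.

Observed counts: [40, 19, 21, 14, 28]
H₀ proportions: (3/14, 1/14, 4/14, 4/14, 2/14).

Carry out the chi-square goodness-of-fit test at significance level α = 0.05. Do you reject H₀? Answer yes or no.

reject H₀: yes

n = 122; E_i = n·p_i = [26.14, 8.71, 34.86, 34.86, 17.43]
χ² = (40−26.14)²/26.14 + (19−8.71)²/8.71 + (21−34.86)²/34.86 + (14−34.86)²/34.86 + (28−17.43)²/17.43 = 43.8866
df = 4
p-value (upper-tail) = 0.00000
At α=0.05: p < α → reject H₀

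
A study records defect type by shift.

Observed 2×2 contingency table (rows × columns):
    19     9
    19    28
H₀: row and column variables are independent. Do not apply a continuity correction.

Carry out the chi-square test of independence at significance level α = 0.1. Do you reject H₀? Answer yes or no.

reject H₀: yes

Row totals [28, 47], col totals [38, 37], n=75
χ² = (19−14.19)²/14.19 + (9−13.81)²/13.81 + (19−23.81)²/23.81 + (28−23.19)²/23.19 = 5.2824
df = 1
p-value (upper-tail) = 0.02154
At α=0.1: p < α → reject H₀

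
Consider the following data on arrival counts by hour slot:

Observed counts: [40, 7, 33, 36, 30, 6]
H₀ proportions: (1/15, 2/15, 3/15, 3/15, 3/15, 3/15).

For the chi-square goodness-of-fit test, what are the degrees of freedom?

degrees of freedom = 5

df = k − 1 = 6 − 1 = 5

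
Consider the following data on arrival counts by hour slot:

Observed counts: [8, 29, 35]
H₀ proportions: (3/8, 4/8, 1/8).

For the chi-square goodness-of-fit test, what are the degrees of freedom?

df = k − 1 = 3 − 1 = 2

degrees of freedom = 2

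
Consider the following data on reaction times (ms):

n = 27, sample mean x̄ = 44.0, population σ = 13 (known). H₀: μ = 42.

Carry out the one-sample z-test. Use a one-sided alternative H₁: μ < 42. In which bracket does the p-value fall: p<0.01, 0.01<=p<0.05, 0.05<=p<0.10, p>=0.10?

SE = σ/√n = 13/√27 = 2.5019
z = (x̄−μ₀)/SE = (44.0−42)/2.5019 = 0.7994
p-value (one-sided, H₁ less) = 0.78797
→ bracket: p>=0.10

p-value bracket: p>=0.10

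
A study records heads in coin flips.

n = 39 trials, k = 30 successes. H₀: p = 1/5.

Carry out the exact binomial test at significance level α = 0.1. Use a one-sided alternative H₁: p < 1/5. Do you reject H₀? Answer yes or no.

reject H₀: no

Exact binomial: n=39, k=30, p₀=1/5=0.2000
P(X≤30) from Σ C(n,i)·p₀^i·(1−p₀)^(n−i)
p-value (one-sided, H₁ less) = 1.00000
At α=0.1: p ≥ α → fail to reject H₀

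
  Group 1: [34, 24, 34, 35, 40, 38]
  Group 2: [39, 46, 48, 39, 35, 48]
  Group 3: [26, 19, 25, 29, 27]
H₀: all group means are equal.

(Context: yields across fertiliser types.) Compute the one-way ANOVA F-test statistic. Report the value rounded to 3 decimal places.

Group means [34.17, 42.50, 25.20], grand mean 34.471
SSB = Σnᵢ(x̄ᵢ−x̄)² = 817.102; SSW = ΣΣ(x−x̄ᵢ)² = 363.133
MSB = 817.102/2 = 408.5510; MSW = 363.133/14 = 25.9381
F = MSB/MSW = 15.7510
df = (2, 14)

test statistic = 15.751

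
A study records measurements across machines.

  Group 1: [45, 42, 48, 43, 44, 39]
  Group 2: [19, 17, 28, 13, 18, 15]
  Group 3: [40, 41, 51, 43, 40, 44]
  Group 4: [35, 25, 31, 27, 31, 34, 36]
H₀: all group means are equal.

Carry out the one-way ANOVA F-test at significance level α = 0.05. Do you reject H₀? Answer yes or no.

Group means [43.50, 18.33, 43.17, 31.29], grand mean 33.960
SSB = Σnᵢ(x̄ᵢ−x̄)² = 2569.865; SSW = ΣΣ(x−x̄ᵢ)² = 369.095
MSB = 2569.865/3 = 856.6216; MSW = 369.095/21 = 17.5760
F = MSB/MSW = 48.7382
df = (3, 21)
p-value (upper-tail) = 0.00000
At α=0.05: p < α → reject H₀

reject H₀: yes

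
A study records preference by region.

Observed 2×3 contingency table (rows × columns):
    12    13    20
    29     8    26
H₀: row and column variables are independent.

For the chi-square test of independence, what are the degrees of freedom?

degrees of freedom = 2

df = (r−1)(c−1) = (2−1)·(3−1) = 2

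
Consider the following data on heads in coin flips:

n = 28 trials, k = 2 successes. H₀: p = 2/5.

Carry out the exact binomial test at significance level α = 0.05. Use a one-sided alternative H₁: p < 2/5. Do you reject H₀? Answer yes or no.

Exact binomial: n=28, k=2, p₀=2/5=0.4000
P(X≤2) from Σ C(n,i)·p₀^i·(1−p₀)^(n−i)
p-value (one-sided, H₁ less) = 0.00012
At α=0.05: p < α → reject H₀

reject H₀: yes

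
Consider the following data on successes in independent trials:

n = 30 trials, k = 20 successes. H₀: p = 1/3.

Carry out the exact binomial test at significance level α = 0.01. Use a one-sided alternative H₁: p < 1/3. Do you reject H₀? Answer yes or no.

Exact binomial: n=30, k=20, p₀=1/3=0.3333
P(X≤20) from Σ C(n,i)·p₀^i·(1−p₀)^(n−i)
p-value (one-sided, H₁ less) = 0.99996
At α=0.01: p ≥ α → fail to reject H₀

reject H₀: no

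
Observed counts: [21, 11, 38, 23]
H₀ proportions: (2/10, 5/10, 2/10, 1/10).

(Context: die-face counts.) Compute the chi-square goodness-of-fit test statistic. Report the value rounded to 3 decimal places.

test statistic = 67.828

n = 93; E_i = n·p_i = [18.60, 46.50, 18.60, 9.30]
χ² = (21−18.60)²/18.60 + (11−46.50)²/46.50 + (38−18.60)²/18.60 + (23−9.30)²/9.30 = 67.8280
df = 3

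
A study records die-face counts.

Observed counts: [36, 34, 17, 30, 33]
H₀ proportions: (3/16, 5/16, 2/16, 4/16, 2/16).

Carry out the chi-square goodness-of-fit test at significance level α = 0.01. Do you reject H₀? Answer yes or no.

reject H₀: yes

n = 150; E_i = n·p_i = [28.12, 46.88, 18.75, 37.50, 18.75]
χ² = (36−28.12)²/28.12 + (34−46.88)²/46.88 + (17−18.75)²/18.75 + (30−37.50)²/37.50 + (33−18.75)²/18.75 = 18.2347
df = 4
p-value (upper-tail) = 0.00111
At α=0.01: p < α → reject H₀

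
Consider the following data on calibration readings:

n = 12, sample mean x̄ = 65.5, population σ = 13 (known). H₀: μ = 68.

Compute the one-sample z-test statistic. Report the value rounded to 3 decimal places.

SE = σ/√n = 13/√12 = 3.7528
z = (x̄−μ₀)/SE = (65.5−68)/3.7528 = -0.6662

test statistic = -0.666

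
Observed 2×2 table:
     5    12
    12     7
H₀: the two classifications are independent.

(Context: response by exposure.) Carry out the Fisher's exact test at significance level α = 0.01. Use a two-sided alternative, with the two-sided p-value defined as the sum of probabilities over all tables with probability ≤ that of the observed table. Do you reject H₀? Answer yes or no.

Margins: r₁=17, r₂=19, c₁=17, c₂=19, n=36
p_obs = C(17,5)·C(19,12)/C(36,17); sum pmf over tables with pmf ≤ p_obs
p-value (two-sided) = 0.05428
At α=0.01: p ≥ α → fail to reject H₀

reject H₀: no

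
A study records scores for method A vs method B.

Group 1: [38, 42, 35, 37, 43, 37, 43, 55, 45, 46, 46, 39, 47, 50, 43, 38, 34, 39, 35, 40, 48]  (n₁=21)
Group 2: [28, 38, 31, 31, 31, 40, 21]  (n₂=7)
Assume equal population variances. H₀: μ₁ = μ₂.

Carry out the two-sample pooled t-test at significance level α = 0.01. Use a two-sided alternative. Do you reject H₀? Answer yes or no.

x̄₁=41.905, s₁=5.495, n₁=21
x̄₂=31.429, s₂=6.294, n₂=7
s_p² = [20·5.495² + 6·6.294²]/26 = 32.3663
SE = √(s_p²·(1/21+1/7)) = 2.4829
t = (41.905−31.429)/2.4829 = 4.2193
df = 26
p-value (two-sided) = 0.00026
At α=0.01: p < α → reject H₀

reject H₀: yes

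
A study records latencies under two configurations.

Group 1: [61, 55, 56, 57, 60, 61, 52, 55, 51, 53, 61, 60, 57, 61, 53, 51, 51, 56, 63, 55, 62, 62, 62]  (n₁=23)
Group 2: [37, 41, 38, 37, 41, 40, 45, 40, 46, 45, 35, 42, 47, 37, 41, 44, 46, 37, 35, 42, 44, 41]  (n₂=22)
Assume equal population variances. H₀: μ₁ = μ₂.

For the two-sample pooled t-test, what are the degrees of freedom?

degrees of freedom = 43

df = n₁ + n₂ − 2 = 23 + 22 − 2 = 43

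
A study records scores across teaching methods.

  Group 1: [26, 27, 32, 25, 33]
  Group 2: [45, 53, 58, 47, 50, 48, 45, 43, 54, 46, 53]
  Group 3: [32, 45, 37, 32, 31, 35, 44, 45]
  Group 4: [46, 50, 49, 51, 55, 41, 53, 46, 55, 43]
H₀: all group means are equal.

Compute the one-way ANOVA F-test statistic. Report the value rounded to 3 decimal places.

test statistic = 27.319

Group means [28.60, 49.27, 37.62, 48.90], grand mean 43.382
SSB = Σnᵢ(x̄ᵢ−x̄)² = 2043.873; SSW = ΣΣ(x−x̄ᵢ)² = 748.157
MSB = 2043.873/3 = 681.2909; MSW = 748.157/30 = 24.9386
F = MSB/MSW = 27.3188
df = (3, 30)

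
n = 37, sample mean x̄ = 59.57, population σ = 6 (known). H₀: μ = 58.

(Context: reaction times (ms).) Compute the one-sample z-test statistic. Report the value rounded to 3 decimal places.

SE = σ/√n = 6/√37 = 0.9864
z = (x̄−μ₀)/SE = (59.57−58)/0.9864 = 1.5917

test statistic = 1.592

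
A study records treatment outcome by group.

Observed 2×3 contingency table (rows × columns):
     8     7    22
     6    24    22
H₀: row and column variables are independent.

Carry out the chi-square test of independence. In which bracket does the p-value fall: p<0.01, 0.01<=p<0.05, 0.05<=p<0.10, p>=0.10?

p-value bracket: 0.01<=p<0.05

Row totals [37, 52], col totals [14, 31, 44], n=89
χ² = (8−5.82)²/5.82 + (7−12.89)²/12.89 + (22−18.29)²/18.29 + (6−8.18)²/8.18 + (24−18.11)²/18.11 + (22−25.71)²/25.71 = 7.2872
df = 2
p-value (upper-tail) = 0.02616
→ bracket: 0.01<=p<0.05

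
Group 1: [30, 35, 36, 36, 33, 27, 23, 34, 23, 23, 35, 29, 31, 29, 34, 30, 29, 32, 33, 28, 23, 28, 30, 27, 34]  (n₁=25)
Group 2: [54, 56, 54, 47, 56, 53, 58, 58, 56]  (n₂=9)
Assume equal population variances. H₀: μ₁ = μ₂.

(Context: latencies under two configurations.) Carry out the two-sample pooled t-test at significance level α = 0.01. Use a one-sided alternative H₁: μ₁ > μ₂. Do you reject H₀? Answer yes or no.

reject H₀: no

x̄₁=30.080, s₁=4.173, n₁=25
x̄₂=54.667, s₂=3.354, n₂=9
s_p² = [24·4.173² + 8·3.354²]/32 = 15.8700
SE = √(s_p²·(1/25+1/9)) = 1.5486
t = (30.080−54.667)/1.5486 = -15.8768
df = 32
p-value (one-sided, H₁ greater) = 1.00000
At α=0.01: p ≥ α → fail to reject H₀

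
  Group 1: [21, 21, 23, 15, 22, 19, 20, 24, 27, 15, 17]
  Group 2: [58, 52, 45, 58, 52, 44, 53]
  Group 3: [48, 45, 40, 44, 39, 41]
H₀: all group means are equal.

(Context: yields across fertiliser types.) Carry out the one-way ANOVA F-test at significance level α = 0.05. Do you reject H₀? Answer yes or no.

Group means [20.36, 51.71, 42.83], grand mean 35.125
SSB = Σnᵢ(x̄ᵢ−x̄)² = 4679.818; SSW = ΣΣ(x−x̄ᵢ)² = 382.807
MSB = 4679.818/2 = 2339.9088; MSW = 382.807/21 = 18.2289
F = MSB/MSW = 128.3624
df = (2, 21)
p-value (upper-tail) = 0.00000
At α=0.05: p < α → reject H₀

reject H₀: yes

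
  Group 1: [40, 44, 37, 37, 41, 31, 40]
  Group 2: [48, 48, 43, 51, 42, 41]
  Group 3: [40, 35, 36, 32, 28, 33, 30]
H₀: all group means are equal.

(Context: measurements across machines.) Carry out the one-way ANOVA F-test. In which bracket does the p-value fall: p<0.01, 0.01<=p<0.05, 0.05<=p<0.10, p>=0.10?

Group means [38.57, 45.50, 33.43], grand mean 38.850
SSB = Σnᵢ(x̄ᵢ−x̄)² = 471.621; SSW = ΣΣ(x−x̄ᵢ)² = 278.929
MSB = 471.621/2 = 235.8107; MSW = 278.929/17 = 16.4076
F = MSB/MSW = 14.3721
df = (2, 17)
p-value (upper-tail) = 0.00022
→ bracket: p<0.01

p-value bracket: p<0.01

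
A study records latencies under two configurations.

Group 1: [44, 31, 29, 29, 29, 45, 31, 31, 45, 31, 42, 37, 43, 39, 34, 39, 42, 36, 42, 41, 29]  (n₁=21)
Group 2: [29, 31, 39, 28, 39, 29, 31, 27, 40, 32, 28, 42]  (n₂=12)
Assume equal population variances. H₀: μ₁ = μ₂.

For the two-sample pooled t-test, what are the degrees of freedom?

df = n₁ + n₂ − 2 = 21 + 12 − 2 = 31

degrees of freedom = 31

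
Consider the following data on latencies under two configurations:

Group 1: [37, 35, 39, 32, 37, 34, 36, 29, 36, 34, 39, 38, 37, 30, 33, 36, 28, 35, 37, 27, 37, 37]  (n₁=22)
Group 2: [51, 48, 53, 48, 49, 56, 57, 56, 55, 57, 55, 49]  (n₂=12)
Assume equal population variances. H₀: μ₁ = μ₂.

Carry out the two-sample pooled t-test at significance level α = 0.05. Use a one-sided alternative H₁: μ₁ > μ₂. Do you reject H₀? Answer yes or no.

reject H₀: no

x̄₁=34.682, s₁=3.483, n₁=22
x̄₂=52.833, s₂=3.614, n₂=12
s_p² = [21·3.483² + 11·3.614²]/32 = 12.4512
SE = √(s_p²·(1/22+1/12)) = 1.2663
t = (34.682−52.833)/1.2663 = -14.3341
df = 32
p-value (one-sided, H₁ greater) = 1.00000
At α=0.05: p ≥ α → fail to reject H₀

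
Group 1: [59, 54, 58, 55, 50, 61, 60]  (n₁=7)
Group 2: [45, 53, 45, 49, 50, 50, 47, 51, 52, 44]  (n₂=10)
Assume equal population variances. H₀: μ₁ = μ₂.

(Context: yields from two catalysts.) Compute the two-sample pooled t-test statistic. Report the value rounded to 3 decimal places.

test statistic = 4.729

x̄₁=56.714, s₁=3.904, n₁=7
x̄₂=48.600, s₂=3.169, n₂=10
s_p² = [6·3.904² + 9·3.169²]/15 = 12.1219
SE = √(s_p²·(1/7+1/10)) = 1.7158
t = (56.714−48.600)/1.7158 = 4.7292
df = 15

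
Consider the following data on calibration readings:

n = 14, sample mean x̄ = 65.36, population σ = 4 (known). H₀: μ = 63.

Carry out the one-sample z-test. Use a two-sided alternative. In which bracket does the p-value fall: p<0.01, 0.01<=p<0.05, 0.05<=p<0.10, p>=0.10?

SE = σ/√n = 4/√14 = 1.0690
z = (x̄−μ₀)/SE = (65.36−63)/1.0690 = 2.2076
p-value (two-sided) = 0.02727
→ bracket: 0.01<=p<0.05

p-value bracket: 0.01<=p<0.05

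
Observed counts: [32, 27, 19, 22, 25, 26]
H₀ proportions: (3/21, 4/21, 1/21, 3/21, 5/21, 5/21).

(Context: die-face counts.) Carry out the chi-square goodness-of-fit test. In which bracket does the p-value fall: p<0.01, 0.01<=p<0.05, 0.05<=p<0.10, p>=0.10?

p-value bracket: p<0.01

n = 151; E_i = n·p_i = [21.57, 28.76, 7.19, 21.57, 35.95, 35.95]
χ² = (32−21.57)²/21.57 + (27−28.76)²/28.76 + (19−7.19)²/7.19 + (22−21.57)²/21.57 + (25−35.95)²/35.95 + (26−35.95)²/35.95 = 30.6454
df = 5
p-value (upper-tail) = 0.00001
→ bracket: p<0.01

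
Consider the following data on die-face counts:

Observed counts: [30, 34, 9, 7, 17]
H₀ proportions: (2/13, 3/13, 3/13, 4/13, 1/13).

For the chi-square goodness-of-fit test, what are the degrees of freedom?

df = k − 1 = 5 − 1 = 4

degrees of freedom = 4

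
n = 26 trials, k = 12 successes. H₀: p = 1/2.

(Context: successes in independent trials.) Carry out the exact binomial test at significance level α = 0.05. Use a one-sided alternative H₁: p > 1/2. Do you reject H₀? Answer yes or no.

reject H₀: no

Exact binomial: n=26, k=12, p₀=1/2=0.5000
P(X≥12) from Σ C(n,i)·p₀^i·(1−p₀)^(n−i)
p-value (one-sided, H₁ greater) = 0.72140
At α=0.05: p ≥ α → fail to reject H₀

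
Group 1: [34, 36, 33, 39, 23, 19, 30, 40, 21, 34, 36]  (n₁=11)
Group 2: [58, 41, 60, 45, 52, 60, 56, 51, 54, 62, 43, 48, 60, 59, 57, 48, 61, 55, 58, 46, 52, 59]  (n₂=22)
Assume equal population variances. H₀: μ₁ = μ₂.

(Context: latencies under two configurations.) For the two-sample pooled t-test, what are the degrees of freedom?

degrees of freedom = 31

df = n₁ + n₂ − 2 = 11 + 22 − 2 = 31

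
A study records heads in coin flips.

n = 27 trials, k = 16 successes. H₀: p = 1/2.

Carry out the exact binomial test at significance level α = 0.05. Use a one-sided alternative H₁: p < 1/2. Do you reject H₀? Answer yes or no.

reject H₀: no

Exact binomial: n=27, k=16, p₀=1/2=0.5000
P(X≤16) from Σ C(n,i)·p₀^i·(1−p₀)^(n−i)
p-value (one-sided, H₁ less) = 0.87611
At α=0.05: p ≥ α → fail to reject H₀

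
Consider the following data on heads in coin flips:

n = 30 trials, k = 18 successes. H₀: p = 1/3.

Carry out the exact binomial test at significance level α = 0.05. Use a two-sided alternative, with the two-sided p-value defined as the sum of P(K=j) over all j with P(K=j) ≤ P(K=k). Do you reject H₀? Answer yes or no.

Exact binomial: n=30, k=18, p₀=1/3=0.3333
P(X=j) = C(n,j)·p₀^j·(1−p₀)^(n−j); p = Σ P(X=j) over j with P(X=j) ≤ P(X=18)
p-value (two-sided) = 0.00311
At α=0.05: p < α → reject H₀

reject H₀: yes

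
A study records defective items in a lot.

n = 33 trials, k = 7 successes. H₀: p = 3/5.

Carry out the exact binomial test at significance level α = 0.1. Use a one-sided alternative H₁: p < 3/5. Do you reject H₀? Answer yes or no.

reject H₀: yes

Exact binomial: n=33, k=7, p₀=3/5=0.6000
P(X≤7) from Σ C(n,i)·p₀^i·(1−p₀)^(n−i)
p-value (one-sided, H₁ less) = 0.00001
At α=0.1: p < α → reject H₀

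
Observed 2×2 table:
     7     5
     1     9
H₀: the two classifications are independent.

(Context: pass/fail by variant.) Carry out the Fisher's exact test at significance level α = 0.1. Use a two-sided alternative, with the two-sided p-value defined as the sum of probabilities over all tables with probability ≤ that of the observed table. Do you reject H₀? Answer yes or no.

Margins: r₁=12, r₂=10, c₁=8, c₂=14, n=22
p_obs = C(12,7)·C(10,1)/C(22,8); sum pmf over tables with pmf ≤ p_obs
p-value (two-sided) = 0.03096
At α=0.1: p < α → reject H₀

reject H₀: yes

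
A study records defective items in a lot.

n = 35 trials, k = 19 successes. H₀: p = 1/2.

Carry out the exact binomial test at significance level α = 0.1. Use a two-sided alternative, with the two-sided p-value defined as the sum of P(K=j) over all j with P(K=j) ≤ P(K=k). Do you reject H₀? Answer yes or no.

Exact binomial: n=35, k=19, p₀=1/2=0.5000
P(X=j) = C(n,j)·p₀^j·(1−p₀)^(n−j); p = Σ P(X=j) over j with P(X=j) ≤ P(X=19)
p-value (two-sided) = 0.73588
At α=0.1: p ≥ α → fail to reject H₀

reject H₀: no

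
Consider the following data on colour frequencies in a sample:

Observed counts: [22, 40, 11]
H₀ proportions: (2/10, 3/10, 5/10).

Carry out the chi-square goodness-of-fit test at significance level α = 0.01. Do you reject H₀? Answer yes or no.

reject H₀: yes

n = 73; E_i = n·p_i = [14.60, 21.90, 36.50]
χ² = (22−14.60)²/14.60 + (40−21.90)²/21.90 + (11−36.50)²/36.50 = 36.5251
df = 2
p-value (upper-tail) = 0.00000
At α=0.01: p < α → reject H₀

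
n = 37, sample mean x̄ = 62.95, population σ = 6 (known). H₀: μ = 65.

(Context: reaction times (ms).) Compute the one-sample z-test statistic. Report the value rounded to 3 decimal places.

SE = σ/√n = 6/√37 = 0.9864
z = (x̄−μ₀)/SE = (62.95−65)/0.9864 = -2.0783

test statistic = -2.078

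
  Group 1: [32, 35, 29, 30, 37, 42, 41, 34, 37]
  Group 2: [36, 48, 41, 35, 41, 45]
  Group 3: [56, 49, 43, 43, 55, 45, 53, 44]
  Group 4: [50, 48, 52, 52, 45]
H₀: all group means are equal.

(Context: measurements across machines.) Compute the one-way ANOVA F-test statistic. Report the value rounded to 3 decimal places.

Group means [35.22, 41.00, 48.50, 49.40], grand mean 42.786
SSB = Σnᵢ(x̄ᵢ−x̄)² = 1013.959; SSW = ΣΣ(x−x̄ᵢ)² = 536.756
MSB = 1013.959/3 = 337.9862; MSW = 536.756/24 = 22.3648
F = MSB/MSW = 15.1124
df = (3, 24)

test statistic = 15.112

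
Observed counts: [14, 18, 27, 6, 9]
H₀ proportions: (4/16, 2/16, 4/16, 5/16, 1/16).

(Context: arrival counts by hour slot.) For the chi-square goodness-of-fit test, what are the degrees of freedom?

degrees of freedom = 4

df = k − 1 = 5 − 1 = 4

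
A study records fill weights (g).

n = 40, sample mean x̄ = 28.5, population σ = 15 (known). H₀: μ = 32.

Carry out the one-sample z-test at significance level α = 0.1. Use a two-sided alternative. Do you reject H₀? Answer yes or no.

SE = σ/√n = 15/√40 = 2.3717
z = (x̄−μ₀)/SE = (28.5−32)/2.3717 = -1.4757
p-value (two-sided) = 0.14002
At α=0.1: p ≥ α → fail to reject H₀

reject H₀: no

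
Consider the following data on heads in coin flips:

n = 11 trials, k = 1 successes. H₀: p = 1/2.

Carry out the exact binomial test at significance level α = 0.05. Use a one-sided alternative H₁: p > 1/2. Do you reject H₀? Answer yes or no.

Exact binomial: n=11, k=1, p₀=1/2=0.5000
P(X≥1) from Σ C(n,i)·p₀^i·(1−p₀)^(n−i)
p-value (one-sided, H₁ greater) = 0.99951
At α=0.05: p ≥ α → fail to reject H₀

reject H₀: no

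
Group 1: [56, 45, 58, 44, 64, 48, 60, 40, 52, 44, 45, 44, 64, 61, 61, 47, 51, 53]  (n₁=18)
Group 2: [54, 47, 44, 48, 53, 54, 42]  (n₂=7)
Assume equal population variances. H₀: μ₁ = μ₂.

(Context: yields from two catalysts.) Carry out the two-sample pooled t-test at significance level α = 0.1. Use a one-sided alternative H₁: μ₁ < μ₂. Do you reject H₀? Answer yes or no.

reject H₀: no

x̄₁=52.056, s₁=7.833, n₁=18
x̄₂=48.857, s₂=4.914, n₂=7
s_p² = [17·7.833² + 6·4.914²]/23 = 51.6435
SE = √(s_p²·(1/18+1/7)) = 3.2011
t = (52.056−48.857)/3.2011 = 0.9992
df = 23
p-value (one-sided, H₁ less) = 0.83595
At α=0.1: p ≥ α → fail to reject H₀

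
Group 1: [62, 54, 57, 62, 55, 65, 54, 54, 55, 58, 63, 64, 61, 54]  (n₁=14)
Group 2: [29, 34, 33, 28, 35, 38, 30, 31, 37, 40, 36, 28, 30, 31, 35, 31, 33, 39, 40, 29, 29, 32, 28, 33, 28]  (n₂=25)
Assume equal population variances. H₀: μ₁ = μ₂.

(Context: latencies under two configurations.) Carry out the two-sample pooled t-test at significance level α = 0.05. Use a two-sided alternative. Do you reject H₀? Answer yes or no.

reject H₀: yes

x̄₁=58.429, s₁=4.219, n₁=14
x̄₂=32.680, s₂=3.923, n₂=25
s_p² = [13·4.219² + 24·3.923²]/37 = 16.2397
SE = √(s_p²·(1/14+1/25)) = 1.3452
t = (58.429−32.680)/1.3452 = 19.1411
df = 37
p-value (two-sided) = 0.00000
At α=0.05: p < α → reject H₀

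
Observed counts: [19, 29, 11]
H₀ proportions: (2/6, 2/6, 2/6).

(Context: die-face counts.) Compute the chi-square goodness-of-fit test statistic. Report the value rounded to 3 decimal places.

test statistic = 8.271

n = 59; E_i = n·p_i = [19.67, 19.67, 19.67]
χ² = (19−19.67)²/19.67 + (29−19.67)²/19.67 + (11−19.67)²/19.67 = 8.2712
df = 2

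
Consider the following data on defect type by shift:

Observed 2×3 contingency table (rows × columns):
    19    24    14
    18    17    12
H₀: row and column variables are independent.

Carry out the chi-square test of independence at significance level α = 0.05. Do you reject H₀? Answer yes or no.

reject H₀: no

Row totals [57, 47], col totals [37, 41, 26], n=104
χ² = (19−20.28)²/20.28 + (24−22.47)²/22.47 + (14−14.25)²/14.25 + (18−16.72)²/16.72 + (17−18.53)²/18.53 + (12−11.75)²/11.75 = 0.4183
df = 2
p-value (upper-tail) = 0.81126
At α=0.05: p ≥ α → fail to reject H₀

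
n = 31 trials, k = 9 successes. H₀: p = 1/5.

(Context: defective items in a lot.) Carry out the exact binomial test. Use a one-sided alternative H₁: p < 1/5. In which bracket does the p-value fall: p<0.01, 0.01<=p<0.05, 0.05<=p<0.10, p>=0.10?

p-value bracket: p>=0.10

Exact binomial: n=31, k=9, p₀=1/5=0.2000
P(X≤9) from Σ C(n,i)·p₀^i·(1−p₀)^(n−i)
p-value (one-sided, H₁ less) = 0.92540
→ bracket: p>=0.10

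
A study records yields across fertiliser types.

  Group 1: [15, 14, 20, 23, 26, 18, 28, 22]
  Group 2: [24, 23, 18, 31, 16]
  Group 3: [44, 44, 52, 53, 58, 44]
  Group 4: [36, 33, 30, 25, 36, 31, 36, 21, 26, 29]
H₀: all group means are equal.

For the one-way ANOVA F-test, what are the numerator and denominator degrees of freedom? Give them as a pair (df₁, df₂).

degrees of freedom = [3, 25]

k = 4 groups, N = 29 total
df = (k−1, N−k) = (4−1, 29−4) = (3, 25)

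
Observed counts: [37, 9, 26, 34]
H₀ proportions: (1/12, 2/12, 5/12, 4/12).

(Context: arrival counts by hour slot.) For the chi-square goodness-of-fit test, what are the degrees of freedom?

df = k − 1 = 4 − 1 = 3

degrees of freedom = 3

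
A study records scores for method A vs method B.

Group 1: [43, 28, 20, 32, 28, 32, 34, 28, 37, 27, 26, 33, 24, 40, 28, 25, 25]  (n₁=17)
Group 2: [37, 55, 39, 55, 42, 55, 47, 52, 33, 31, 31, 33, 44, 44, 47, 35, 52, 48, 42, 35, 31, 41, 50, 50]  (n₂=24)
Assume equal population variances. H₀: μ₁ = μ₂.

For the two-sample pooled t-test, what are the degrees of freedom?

df = n₁ + n₂ − 2 = 17 + 24 − 2 = 39

degrees of freedom = 39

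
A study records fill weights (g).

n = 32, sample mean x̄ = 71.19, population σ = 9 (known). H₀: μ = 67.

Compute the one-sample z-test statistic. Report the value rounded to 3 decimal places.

SE = σ/√n = 9/√32 = 1.5910
z = (x̄−μ₀)/SE = (71.19−67)/1.5910 = 2.6336

test statistic = 2.634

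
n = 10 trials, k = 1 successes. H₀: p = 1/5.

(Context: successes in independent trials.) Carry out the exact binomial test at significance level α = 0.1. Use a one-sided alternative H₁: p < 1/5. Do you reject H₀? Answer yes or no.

reject H₀: no

Exact binomial: n=10, k=1, p₀=1/5=0.2000
P(X≤1) from Σ C(n,i)·p₀^i·(1−p₀)^(n−i)
p-value (one-sided, H₁ less) = 0.37581
At α=0.1: p ≥ α → fail to reject H₀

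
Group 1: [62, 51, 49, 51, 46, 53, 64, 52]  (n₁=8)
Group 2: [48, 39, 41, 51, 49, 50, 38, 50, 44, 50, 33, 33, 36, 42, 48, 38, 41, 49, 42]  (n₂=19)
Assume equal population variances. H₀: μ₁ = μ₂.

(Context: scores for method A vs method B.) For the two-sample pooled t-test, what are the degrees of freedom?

degrees of freedom = 25

df = n₁ + n₂ − 2 = 8 + 19 − 2 = 25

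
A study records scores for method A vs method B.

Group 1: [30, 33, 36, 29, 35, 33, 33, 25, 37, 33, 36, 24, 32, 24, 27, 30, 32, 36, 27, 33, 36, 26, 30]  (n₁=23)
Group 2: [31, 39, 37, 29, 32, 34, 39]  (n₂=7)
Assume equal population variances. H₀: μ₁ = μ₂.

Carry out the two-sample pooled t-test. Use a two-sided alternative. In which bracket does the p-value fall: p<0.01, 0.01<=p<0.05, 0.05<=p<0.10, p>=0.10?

x̄₁=31.174, s₁=4.108, n₁=23
x̄₂=34.429, s₂=3.994, n₂=7
s_p² = [22·4.108² + 6·3.994²]/28 = 16.6792
SE = √(s_p²·(1/23+1/7)) = 1.7629
t = (31.174−34.429)/1.7629 = -1.8462
df = 28
p-value (two-sided) = 0.07547
→ bracket: 0.05<=p<0.10

p-value bracket: 0.05<=p<0.10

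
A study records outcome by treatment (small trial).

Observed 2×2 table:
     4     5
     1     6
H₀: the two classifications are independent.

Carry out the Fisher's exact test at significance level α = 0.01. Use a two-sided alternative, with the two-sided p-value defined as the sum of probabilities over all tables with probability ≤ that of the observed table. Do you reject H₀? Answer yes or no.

reject H₀: no

Margins: r₁=9, r₂=7, c₁=5, c₂=11, n=16
p_obs = C(9,4)·C(7,1)/C(16,5); sum pmf over tables with pmf ≤ p_obs
p-value (two-sided) = 0.30769
At α=0.01: p ≥ α → fail to reject H₀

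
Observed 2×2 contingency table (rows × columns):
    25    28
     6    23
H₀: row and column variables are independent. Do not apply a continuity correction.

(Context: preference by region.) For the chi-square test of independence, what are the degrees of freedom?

degrees of freedom = 1

df = (r−1)(c−1) = (2−1)·(2−1) = 1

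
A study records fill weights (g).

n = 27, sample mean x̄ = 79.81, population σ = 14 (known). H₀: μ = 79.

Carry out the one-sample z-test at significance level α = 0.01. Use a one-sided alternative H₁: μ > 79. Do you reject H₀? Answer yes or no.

SE = σ/√n = 14/√27 = 2.6943
z = (x̄−μ₀)/SE = (79.81−79)/2.6943 = 0.3006
p-value (one-sided, H₁ greater) = 0.38185
At α=0.01: p ≥ α → fail to reject H₀

reject H₀: no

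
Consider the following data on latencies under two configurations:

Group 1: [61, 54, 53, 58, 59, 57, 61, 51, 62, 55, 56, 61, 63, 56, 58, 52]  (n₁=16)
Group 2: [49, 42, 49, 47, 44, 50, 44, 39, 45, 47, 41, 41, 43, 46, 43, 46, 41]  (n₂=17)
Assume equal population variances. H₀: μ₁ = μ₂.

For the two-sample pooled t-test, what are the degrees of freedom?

df = n₁ + n₂ − 2 = 16 + 17 − 2 = 31

degrees of freedom = 31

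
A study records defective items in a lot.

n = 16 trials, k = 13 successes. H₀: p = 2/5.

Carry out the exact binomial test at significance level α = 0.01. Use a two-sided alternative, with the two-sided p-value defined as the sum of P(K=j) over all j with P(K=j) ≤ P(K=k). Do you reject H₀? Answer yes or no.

reject H₀: yes

Exact binomial: n=16, k=13, p₀=2/5=0.4000
P(X=j) = C(n,j)·p₀^j·(1−p₀)^(n−j); p = Σ P(X=j) over j with P(X=j) ≤ P(X=13)
p-value (two-sided) = 0.00122
At α=0.01: p < α → reject H₀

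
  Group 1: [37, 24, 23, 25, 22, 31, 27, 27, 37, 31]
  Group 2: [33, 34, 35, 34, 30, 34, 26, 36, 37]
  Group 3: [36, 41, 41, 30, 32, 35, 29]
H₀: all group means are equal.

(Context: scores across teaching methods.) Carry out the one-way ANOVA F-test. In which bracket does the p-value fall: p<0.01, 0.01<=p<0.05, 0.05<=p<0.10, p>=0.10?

p-value bracket: 0.01<=p<0.05

Group means [28.40, 33.22, 34.86], grand mean 31.808
SSB = Σnᵢ(x̄ᵢ−x̄)² = 199.226; SSW = ΣΣ(x−x̄ᵢ)² = 498.813
MSB = 199.226/2 = 99.6129; MSW = 498.813/23 = 21.6875
F = MSB/MSW = 4.5931
df = (2, 23)
p-value (upper-tail) = 0.02097
→ bracket: 0.01<=p<0.05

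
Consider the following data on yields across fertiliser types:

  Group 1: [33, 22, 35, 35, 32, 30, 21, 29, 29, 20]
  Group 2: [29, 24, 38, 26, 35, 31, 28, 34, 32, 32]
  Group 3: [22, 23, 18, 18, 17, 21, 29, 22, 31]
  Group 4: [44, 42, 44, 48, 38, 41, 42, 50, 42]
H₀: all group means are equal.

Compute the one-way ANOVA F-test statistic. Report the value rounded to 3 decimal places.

test statistic = 32.223

Group means [28.60, 30.90, 22.33, 43.44], grand mean 31.237
SSB = Σnᵢ(x̄ᵢ−x̄)² = 2125.346; SSW = ΣΣ(x−x̄ᵢ)² = 747.522
MSB = 2125.346/3 = 708.4487; MSW = 747.522/34 = 21.9859
F = MSB/MSW = 32.2228
df = (3, 34)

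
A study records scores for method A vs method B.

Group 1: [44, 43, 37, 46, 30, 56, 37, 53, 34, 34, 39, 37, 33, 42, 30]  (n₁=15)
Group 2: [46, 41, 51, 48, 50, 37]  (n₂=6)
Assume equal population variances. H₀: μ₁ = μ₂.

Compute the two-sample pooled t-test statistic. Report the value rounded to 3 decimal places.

test statistic = -1.676

x̄₁=39.667, s₁=7.734, n₁=15
x̄₂=45.500, s₂=5.468, n₂=6
s_p² = [14·7.734² + 5·5.468²]/19 = 51.9386
SE = √(s_p²·(1/15+1/6)) = 3.4812
t = (39.667−45.500)/3.4812 = -1.6756
df = 19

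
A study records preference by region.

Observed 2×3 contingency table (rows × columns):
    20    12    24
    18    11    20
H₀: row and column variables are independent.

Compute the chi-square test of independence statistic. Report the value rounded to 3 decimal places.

Row totals [56, 49], col totals [38, 23, 44], n=105
χ² = (20−20.27)²/20.27 + (12−12.27)²/12.27 + (24−23.47)²/23.47 + (18−17.73)²/17.73 + (11−10.73)²/10.73 + (20−20.53)²/20.53 = 0.0459
df = 2

test statistic = 0.046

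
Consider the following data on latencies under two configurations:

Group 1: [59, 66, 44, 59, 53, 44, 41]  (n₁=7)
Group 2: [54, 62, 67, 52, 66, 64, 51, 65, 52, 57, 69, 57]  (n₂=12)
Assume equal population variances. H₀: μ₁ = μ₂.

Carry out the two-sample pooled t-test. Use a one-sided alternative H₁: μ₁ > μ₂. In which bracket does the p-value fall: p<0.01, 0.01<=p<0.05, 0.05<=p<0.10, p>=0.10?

p-value bracket: p>=0.10

x̄₁=52.286, s₁=9.517, n₁=7
x̄₂=59.667, s₂=6.555, n₂=12
s_p² = [6·9.517² + 11·6.555²]/17 = 59.7703
SE = √(s_p²·(1/7+1/12)) = 3.6769
t = (52.286−59.667)/3.6769 = -2.0074
df = 17
p-value (one-sided, H₁ greater) = 0.96956
→ bracket: p>=0.10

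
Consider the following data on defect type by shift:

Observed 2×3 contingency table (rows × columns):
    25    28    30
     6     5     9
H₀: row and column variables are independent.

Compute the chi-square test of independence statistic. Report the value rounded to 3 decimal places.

Row totals [83, 20], col totals [31, 33, 39], n=103
χ² = (25−24.98)²/24.98 + (28−26.59)²/26.59 + (30−31.43)²/31.43 + (6−6.02)²/6.02 + (5−6.41)²/6.41 + (9−7.57)²/7.57 = 0.7177
df = 2

test statistic = 0.718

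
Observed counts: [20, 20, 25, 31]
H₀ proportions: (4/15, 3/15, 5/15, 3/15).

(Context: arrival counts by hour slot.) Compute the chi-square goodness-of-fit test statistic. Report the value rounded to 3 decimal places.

test statistic = 10.042

n = 96; E_i = n·p_i = [25.60, 19.20, 32.00, 19.20]
χ² = (20−25.60)²/25.60 + (20−19.20)²/19.20 + (25−32.00)²/32.00 + (31−19.20)²/19.20 = 10.0417
df = 3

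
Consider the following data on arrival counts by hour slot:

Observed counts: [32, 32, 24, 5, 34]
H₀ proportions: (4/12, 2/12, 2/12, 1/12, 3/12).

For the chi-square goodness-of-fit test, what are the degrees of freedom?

degrees of freedom = 4

df = k − 1 = 5 − 1 = 4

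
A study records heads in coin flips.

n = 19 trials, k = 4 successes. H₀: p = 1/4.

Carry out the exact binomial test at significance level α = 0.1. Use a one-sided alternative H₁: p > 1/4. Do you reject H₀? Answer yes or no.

reject H₀: no

Exact binomial: n=19, k=4, p₀=1/4=0.2500
P(X≥4) from Σ C(n,i)·p₀^i·(1−p₀)^(n−i)
p-value (one-sided, H₁ greater) = 0.73691
At α=0.1: p ≥ α → fail to reject H₀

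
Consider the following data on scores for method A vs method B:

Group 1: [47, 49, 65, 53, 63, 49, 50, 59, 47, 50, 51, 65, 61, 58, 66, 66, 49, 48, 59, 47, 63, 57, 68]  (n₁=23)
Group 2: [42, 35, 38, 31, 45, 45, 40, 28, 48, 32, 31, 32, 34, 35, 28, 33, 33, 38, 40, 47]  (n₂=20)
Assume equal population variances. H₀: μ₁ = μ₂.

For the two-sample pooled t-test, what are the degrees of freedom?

degrees of freedom = 41

df = n₁ + n₂ − 2 = 23 + 20 − 2 = 41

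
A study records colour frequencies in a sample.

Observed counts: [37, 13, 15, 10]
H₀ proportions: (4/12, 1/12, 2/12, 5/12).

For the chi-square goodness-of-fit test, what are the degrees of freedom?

degrees of freedom = 3

df = k − 1 = 4 − 1 = 3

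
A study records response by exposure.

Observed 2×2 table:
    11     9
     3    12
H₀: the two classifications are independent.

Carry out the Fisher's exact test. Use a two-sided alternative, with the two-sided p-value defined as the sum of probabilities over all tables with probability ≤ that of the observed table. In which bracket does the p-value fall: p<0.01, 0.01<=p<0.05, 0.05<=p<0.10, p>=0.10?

Margins: r₁=20, r₂=15, c₁=14, c₂=21, n=35
p_obs = C(20,11)·C(15,3)/C(35,14); sum pmf over tables with pmf ≤ p_obs
p-value (two-sided) = 0.04614
→ bracket: 0.01<=p<0.05

p-value bracket: 0.01<=p<0.05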